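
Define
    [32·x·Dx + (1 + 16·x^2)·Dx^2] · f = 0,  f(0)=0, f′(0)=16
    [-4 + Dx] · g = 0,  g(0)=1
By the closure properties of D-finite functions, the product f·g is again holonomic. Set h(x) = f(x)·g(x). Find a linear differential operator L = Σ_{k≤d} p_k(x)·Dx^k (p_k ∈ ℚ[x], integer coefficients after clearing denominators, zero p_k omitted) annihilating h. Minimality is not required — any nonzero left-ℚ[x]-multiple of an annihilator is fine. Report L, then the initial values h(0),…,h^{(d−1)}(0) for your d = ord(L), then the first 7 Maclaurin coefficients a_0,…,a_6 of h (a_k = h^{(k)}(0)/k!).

L = (16 - 128·x + 256·x^2) + (-8 + 32·x - 128·x^2)·Dx + (1 + 16·x^2)·Dx^2  (order 2).
h: a_k = 0, 16, 64, 128/3, -512/3, 1536/5, 22528/9, …
ICs: h(0) = 0, h′(0) = 16.

f: a_k = 0, 16, 0, -256/3, 0, 4096/5, 0, …
g: a_k = 1, 4, 8, 32/3, 32/3, 128/15, 256/45, …
L₀ := L_f ⊗_s L_g (sym. prod.), ord ≤ 2.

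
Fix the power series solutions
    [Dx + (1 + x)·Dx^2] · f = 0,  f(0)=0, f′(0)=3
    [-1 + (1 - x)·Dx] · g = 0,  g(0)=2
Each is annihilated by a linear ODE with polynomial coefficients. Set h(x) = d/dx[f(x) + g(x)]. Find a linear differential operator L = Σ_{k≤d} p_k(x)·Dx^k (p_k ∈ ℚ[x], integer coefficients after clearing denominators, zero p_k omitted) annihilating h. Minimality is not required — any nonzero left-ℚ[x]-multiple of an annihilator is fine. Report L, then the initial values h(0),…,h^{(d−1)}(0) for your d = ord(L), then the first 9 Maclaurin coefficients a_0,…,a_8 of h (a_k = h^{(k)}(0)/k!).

f: a_k = 0, 3, -3/2, 1, -3/4, 3/5, -1/2, 3/7, -3/8, …
g: a_k = 2, 2, 2, 2, 2, 2, 2, 2, 2, …
f+g: L₀ = lclm(L_f,L_g), ord ≤ 2+1.
h₀' ⇒ L via d/dx closure of L₀.
L = (-10 - 2·x) + (-4 - 16·x - 4·x^2)·Dx + (3 + x - 3·x^2 - x^3)·Dx^2  (order 2).
h: a_k = 5, 1, 9, 5, 13, 9, 17, 13, 21, …
ICs: h(0) = 5, h′(0) = 1.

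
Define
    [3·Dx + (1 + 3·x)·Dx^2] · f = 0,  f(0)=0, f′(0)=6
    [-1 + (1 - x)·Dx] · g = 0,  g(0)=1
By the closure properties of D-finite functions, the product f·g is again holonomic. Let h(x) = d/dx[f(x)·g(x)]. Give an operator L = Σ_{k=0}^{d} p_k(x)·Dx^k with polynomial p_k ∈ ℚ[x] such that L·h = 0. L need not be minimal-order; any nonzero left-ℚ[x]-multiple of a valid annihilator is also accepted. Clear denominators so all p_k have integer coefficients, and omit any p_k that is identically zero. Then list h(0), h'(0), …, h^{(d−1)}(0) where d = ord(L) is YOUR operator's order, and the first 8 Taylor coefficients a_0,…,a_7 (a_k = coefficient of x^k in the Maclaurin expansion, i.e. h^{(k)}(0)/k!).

L = 12 + (-3 + 15·x)·Dx + (-1 - 2·x + 3·x^2)·Dx^2  (order 2).
h: a_k = 6, -6, 45, -102, 717/2, -5139/5, 31749/10, -332274/35, …
ICs: h(0) = 6, h′(0) = -6.

f: a_k = 0, 6, -9, 18, -81/2, 486/5, -243, 4374/7, …
g: a_k = 1, 1, 1, 1, 1, 1, 1, 1, …
f·g: L₀ = L_f ⊗_s L_g, ord ≤ 2·1.
h₀' ⇒ L via d/dx closure of L₀.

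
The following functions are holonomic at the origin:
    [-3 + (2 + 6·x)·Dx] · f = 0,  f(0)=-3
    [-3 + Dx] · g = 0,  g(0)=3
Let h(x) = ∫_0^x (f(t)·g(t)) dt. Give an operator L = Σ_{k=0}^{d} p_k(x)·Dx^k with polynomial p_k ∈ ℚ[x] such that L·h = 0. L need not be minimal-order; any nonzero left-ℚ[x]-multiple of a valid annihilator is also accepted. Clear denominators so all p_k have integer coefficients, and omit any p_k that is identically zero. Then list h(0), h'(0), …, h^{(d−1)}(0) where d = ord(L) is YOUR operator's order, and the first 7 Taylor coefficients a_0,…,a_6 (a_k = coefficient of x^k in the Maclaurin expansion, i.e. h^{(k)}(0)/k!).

f: a_k = -3, -9/2, 27/8, -81/16, 1215/128, -5103/256, 45927/1024, …
g: a_k = 3, 9, 27/2, 27/2, 81/8, 243/40, 243/80, …
f·g: L₀ = L_f ⊗_s L_g, ord ≤ 1·1.
h=∫h₀ ⇒ L = L₀·Dx.
L = (-9 - 18·x)·Dx + (2 + 6·x)·Dx^2  (order 2).
h: a_k = 0, -9, -81/4, -189/8, -1377/64, -8019/640, -26001/2560, …
ICs: h(0) = 0, h′(0) = -9.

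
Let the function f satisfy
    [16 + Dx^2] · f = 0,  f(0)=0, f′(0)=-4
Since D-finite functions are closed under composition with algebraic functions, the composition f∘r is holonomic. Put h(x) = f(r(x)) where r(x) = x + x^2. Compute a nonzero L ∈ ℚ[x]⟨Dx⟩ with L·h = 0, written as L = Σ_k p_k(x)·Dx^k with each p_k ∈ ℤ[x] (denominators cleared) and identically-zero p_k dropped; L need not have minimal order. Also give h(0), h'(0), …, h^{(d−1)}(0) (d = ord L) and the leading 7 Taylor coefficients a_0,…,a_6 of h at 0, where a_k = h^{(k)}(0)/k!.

L = (16 + 96·x + 192·x^2 + 128·x^3) - 2·Dx + (1 + 2·x)·Dx^2  (order 2).
h: a_k = 0, -4, -4, 32/3, 32, 352/15, -32, …
ICs: h(0) = 0, h′(0) = -4.

f: a_k = 0, -4, 0, 32/3, 0, -128/15, 0, …
h₀=f(r): pull back L_f along r ⇒ L₀.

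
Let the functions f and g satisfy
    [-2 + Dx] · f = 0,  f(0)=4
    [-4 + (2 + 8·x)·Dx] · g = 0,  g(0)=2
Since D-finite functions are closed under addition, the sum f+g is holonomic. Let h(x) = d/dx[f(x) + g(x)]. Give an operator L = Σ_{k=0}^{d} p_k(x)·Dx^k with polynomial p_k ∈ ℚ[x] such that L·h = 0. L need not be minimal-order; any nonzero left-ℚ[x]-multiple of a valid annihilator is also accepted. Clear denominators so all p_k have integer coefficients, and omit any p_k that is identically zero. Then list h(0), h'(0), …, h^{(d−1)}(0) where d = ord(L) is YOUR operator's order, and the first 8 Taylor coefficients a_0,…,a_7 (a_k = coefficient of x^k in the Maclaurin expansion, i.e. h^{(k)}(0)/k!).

f: a_k = 4, 8, 8, 16/3, 8/3, 16/15, 16/45, 32/315, …
g: a_k = 2, 4, -4, 8, -20, 56, -168, 528, …
f+g: L₀ = lclm(L_f,L_g), ord ≤ 1+1.
Differentiate: ansatz ord ≤ ord L₀ ⇒ L.
L = (-8 - 8·x) + (2 - 8·x - 16·x^2)·Dx + (1 + 6·x + 8·x^2)·Dx^2  (order 2).
h: a_k = 12, 8, 40, -208/3, 856/3, -15088/15, 166352/45, -4324256/315, …
ICs: h(0) = 12, h′(0) = 8.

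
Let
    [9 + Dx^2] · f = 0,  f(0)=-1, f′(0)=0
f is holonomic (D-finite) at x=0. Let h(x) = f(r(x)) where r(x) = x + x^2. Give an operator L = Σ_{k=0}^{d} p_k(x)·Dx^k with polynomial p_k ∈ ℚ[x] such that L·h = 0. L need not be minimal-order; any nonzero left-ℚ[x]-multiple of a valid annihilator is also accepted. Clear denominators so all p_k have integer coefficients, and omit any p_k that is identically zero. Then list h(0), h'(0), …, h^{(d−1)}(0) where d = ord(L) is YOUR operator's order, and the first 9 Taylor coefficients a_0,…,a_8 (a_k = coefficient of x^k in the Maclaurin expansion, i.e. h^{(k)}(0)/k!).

f: a_k = -1, 0, 9/2, 0, -27/8, 0, 81/80, 0, -729/4480, …
Change of var in L_f (x↦r) gives L₀.
L = (9 + 54·x + 108·x^2 + 72·x^3) - 2·Dx + (1 + 2·x)·Dx^2  (order 2).
h: a_k = -1, 0, 9/2, 9, 9/8, -27/2, -1539/80, -297/40, 52191/4480, …
ICs: h(0) = -1, h′(0) = 0.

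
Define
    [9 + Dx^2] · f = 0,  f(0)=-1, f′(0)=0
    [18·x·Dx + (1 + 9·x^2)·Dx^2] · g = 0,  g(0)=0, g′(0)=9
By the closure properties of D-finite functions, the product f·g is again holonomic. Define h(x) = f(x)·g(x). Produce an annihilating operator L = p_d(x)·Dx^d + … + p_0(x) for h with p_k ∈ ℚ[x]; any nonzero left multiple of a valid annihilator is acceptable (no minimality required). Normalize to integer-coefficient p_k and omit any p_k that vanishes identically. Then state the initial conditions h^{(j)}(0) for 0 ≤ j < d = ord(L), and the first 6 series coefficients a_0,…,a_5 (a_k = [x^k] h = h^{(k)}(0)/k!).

f: a_k = -1, 0, 9/2, 0, -27/8, 0, …
g: a_k = 0, 9, 0, -27, 0, 729/5, …
f·g: L₀ = L_f ⊗_s L_g, ord ≤ 2·2.
L = (810 + 18954·x^2 + 72171·x^4 + 236196·x^6 + 531441·x^8) + (972·x + 14580·x^3 + 78732·x^5 + 236196·x^7)·Dx + (108 + 2592·x^2 + 13122·x^4 + 52488·x^6 + 118098·x^8)·Dx^2 + (108·x + 1620·x^3 + 8748·x^5 + 26244·x^7)·Dx^3 + (2 + 54·x^2 + 567·x^4 + 2916·x^6 + 6561·x^8)·Dx^4  (order 4).
h: a_k = 0, -9, 0, 135/2, 0, -11907/40, …
ICs: h(0) = 0, h′(0) = -9, h′′(0) = 0, h′′′(0) = 405.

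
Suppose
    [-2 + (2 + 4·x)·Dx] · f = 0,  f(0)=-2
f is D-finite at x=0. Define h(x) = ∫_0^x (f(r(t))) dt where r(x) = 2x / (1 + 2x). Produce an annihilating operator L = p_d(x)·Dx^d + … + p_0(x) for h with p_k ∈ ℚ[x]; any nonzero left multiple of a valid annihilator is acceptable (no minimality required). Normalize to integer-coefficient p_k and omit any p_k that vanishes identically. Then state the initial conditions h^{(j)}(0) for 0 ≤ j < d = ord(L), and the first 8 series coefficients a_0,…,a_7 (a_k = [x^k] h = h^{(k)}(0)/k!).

L = -2·Dx + (1 + 8·x + 12·x^2)·Dx^2  (order 2).
h: a_k = 0, -2, -2, 4, -10, 148/5, -100, 2616/7, …
ICs: h(0) = 0, h′(0) = -2.

f: a_k = -2, -2, 1, -1, 5/4, -7/4, 21/8, -33/8, …
Change of var in L_f (x↦r) gives L₀.
h=∫h₀ ⇒ L = L₀·Dx.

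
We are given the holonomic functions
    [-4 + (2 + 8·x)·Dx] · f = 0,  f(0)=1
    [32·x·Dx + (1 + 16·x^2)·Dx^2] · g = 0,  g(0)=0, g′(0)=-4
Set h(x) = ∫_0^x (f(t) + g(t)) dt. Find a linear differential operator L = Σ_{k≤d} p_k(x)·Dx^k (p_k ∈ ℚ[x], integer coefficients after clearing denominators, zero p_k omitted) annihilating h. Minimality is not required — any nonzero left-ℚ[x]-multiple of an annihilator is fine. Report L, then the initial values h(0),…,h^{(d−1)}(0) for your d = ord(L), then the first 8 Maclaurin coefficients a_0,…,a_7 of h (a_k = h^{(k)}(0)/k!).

f: a_k = 1, 2, -2, 4, -10, 28, -84, 264, …
g: a_k = 0, -4, 0, 64/3, 0, -1024/5, 0, 16384/7, …
Sum ⇒ L₀ = lclm(L_f,L_g) in ℚ(x)⟨Dx⟩.
h=∫h₀ ⇒ L = L₀·Dx.
L = (-32 - 320·x + 1536·x^2 + 3072·x^3)·Dx^2 + (-22 - 128·x + 320·x^2 + 6144·x^3 + 10752·x^4)·Dx^3 + (-1 + 12·x + 96·x^2 + 384·x^3 + 1792·x^4 + 3072·x^5)·Dx^4  (order 4).
h: a_k = 0, 1, -1, -2/3, 19/3, -2, -442/15, -12, …
ICs: h(0) = 0, h′(0) = 1, h′′(0) = -2, h′′′(0) = -4.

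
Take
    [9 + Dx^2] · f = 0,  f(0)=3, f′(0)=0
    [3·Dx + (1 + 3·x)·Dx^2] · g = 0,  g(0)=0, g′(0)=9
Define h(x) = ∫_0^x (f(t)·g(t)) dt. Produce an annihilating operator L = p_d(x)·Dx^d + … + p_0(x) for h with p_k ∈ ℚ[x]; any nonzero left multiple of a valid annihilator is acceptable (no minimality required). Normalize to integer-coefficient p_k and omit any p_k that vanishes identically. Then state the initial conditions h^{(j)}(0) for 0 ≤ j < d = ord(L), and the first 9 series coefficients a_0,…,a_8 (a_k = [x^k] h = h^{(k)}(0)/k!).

f: a_k = 3, 0, -27/2, 0, 81/8, 0, -243/80, 0, 2187/4480, …
g: a_k = 0, 9, -27/2, 27, -243/4, 729/5, -729/2, 6561/7, -19683/8, …
f·g: L₀ = L_f ⊗_s L_g, ord ≤ 2·2.
Integrate: L := L₀·Dx.
L = (-81 + 486·x + 4617·x^2 + 11664·x^3 + 8748·x^4)·Dx + (36 + 540·x + 1944·x^2 + 1944·x^3)·Dx^2 + (180·x + 1134·x^2 + 2592·x^3 + 1944·x^4)·Dx^3 + (4 + 60·x + 216·x^2 + 216·x^3)·Dx^4 + (1 + 14·x + 69·x^2 + 144·x^3 + 108·x^4)·Dx^5  (order 5).
h: a_k = 0, 0, 27/2, -27/2, -81/8, 0, 2187/80, -6561/112, 610173/4480, …
ICs: h(0) = 0, h′(0) = 0, h′′(0) = 27, h′′′(0) = -81, h′′′′(0) = -243.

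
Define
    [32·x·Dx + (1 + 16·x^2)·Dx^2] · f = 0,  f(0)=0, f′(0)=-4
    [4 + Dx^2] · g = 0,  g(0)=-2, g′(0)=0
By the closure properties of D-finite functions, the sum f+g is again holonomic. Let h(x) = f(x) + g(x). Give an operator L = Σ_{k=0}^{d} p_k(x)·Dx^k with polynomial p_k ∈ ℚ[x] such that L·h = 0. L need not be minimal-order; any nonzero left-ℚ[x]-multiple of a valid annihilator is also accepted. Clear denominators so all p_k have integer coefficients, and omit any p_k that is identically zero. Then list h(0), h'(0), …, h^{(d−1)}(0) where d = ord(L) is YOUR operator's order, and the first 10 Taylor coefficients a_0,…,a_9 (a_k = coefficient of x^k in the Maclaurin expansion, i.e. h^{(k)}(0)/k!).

f: a_k = 0, -4, 0, 64/3, 0, -1024/5, 0, 16384/7, 0, -262144/9, …
g: a_k = -2, 0, 4, 0, -4/3, 0, 8/45, 0, -4/315, 0, …
L₀ := lclm(L_f,L_g); ord L₀ ≤ 2+2.
L = (-6016·x + 102400·x^3 + 32768·x^5)·Dx + (-28 + 1216·x^2 + 27648·x^4 + 16384·x^6)·Dx^2 + (-1504·x + 25600·x^3 + 8192·x^5)·Dx^3 + (-7 + 304·x^2 + 6912·x^4 + 4096·x^6)·Dx^4  (order 4).
h: a_k = -2, -4, 4, 64/3, -4/3, -1024/5, 8/45, 16384/7, -4/315, -262144/9, …
ICs: h(0) = -2, h′(0) = -4, h′′(0) = 8, h′′′(0) = 128.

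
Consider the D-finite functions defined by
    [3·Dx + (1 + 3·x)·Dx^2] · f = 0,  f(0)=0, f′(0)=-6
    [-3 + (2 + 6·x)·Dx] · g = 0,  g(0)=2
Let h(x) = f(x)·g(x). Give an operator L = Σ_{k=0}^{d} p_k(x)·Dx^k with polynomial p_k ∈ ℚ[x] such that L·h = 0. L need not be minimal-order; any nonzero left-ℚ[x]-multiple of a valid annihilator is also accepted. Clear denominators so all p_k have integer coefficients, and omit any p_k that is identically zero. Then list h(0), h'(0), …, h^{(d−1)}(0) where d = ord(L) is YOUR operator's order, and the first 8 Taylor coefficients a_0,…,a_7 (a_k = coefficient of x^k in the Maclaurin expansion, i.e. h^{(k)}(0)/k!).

f: a_k = 0, -6, 9, -18, 81/2, -486/5, 243, -4374/7, …
g: a_k = 2, 3, -9/4, 27/8, -405/64, 1701/128, -15309/512, 72171/1024, …
h₀=f·g: eliminate ⇒ L₀, order ≤ 2·1.
L = 9 + (4 + 24·x + 36·x^2)·Dx^2  (order 2).
h: a_k = 0, -12, 0, 9/2, -27/2, 5751/160, -7533/80, 2218347/8960, …
ICs: h(0) = 0, h′(0) = -12.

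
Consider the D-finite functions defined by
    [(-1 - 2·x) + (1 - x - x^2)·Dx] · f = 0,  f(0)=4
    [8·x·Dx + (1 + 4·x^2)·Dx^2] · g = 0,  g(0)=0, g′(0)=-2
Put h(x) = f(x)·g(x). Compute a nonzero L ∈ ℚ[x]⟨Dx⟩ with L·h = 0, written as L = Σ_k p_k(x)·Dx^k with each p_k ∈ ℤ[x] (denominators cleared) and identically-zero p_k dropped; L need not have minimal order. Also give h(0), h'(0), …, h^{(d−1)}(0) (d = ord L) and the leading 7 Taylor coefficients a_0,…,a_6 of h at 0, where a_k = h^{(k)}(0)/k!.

f: a_k = 4, 4, 8, 12, 20, 32, 52, …
g: a_k = 0, -2, 0, 8/3, 0, -32/5, 0, …
L₀ := L_f ⊗_s L_g (sym. prod.), ord ≤ 2.
L = (2 + 8·x + 24·x^2) + (2 - 4·x + 16·x^2 + 24·x^3)·Dx + (-1 + x - 3·x^2 + 4·x^3 + 4·x^4)·Dx^2  (order 2).
h: a_k = 0, -8, -8, -16/3, -40/3, -664/15, -288/5, …
ICs: h(0) = 0, h′(0) = -8.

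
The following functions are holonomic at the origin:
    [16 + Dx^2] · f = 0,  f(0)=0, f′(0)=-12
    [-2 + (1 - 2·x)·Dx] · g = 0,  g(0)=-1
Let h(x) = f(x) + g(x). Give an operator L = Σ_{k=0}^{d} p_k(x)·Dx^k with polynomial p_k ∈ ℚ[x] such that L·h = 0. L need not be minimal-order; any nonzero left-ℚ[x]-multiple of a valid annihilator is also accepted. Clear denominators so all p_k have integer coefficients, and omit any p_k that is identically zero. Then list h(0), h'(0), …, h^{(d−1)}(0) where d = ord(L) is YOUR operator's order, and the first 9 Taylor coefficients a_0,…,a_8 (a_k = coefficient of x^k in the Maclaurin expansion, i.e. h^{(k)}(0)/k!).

L = (-160 + 256·x - 256·x^2) + (48 - 224·x + 384·x^2 - 256·x^3)·Dx + (-10 + 16·x - 16·x^2)·Dx^2 + (3 - 14·x + 24·x^2 - 16·x^3)·Dx^3  (order 3).
h: a_k = -1, -14, -4, 24, -16, -288/5, -64, -12416/105, -256, …
ICs: h(0) = -1, h′(0) = -14, h′′(0) = -8.

f: a_k = 0, -12, 0, 32, 0, -128/5, 0, 1024/105, 0, …
g: a_k = -1, -2, -4, -8, -16, -32, -64, -128, -256, …
Weyl lclm of L_f,L_g ⇒ L₀ (ord ≤ 3).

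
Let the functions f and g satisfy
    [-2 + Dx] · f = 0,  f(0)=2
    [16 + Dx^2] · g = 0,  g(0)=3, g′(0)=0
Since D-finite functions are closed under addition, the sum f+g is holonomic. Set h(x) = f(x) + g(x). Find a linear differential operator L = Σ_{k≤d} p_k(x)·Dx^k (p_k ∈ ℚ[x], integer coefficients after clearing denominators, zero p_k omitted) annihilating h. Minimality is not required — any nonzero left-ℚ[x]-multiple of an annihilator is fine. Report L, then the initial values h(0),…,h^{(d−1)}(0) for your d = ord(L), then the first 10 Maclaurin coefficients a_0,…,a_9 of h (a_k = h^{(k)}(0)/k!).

f: a_k = 2, 4, 4, 8/3, 4/3, 8/15, 8/45, 16/315, 4/315, 8/2835, …
g: a_k = 3, 0, -24, 0, 32, 0, -256/15, 0, 512/105, 0, …
L₀ := lclm(L_f,L_g); ord L₀ ≤ 1+2.
L = -32 + 16·Dx - 2·Dx^2 + Dx^3  (order 3).
h: a_k = 5, 4, -20, 8/3, 100/3, 8/15, -152/9, 16/315, 44/9, 8/2835, …
ICs: h(0) = 5, h′(0) = 4, h′′(0) = -40.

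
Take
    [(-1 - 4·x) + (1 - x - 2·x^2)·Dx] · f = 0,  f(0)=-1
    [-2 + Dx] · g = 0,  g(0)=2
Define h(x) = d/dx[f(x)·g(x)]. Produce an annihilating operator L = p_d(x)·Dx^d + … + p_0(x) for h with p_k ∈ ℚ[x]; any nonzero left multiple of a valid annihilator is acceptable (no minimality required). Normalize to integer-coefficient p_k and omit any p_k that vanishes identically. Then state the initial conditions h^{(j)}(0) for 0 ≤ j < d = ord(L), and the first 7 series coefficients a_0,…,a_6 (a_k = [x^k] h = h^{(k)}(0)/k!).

L = (14 + 16·x - 12·x^2 - 16·x^3 + 16·x^4) + (-3 + x + 12·x^2 - 8·x^4)·Dx  (order 1).
h: a_k = -6, -28, -86, -232, -1738/3, -20884/15, -16234/5, …
ICs: h(0) = -6.

f: a_k = -1, -1, -3, -5, -11, -21, -43, …
g: a_k = 2, 4, 4, 8/3, 4/3, 8/15, 8/45, …
Sym-product of L_f,L_g gives L₀ (≤ ord 1).
Derive L from L₀ (diff closure).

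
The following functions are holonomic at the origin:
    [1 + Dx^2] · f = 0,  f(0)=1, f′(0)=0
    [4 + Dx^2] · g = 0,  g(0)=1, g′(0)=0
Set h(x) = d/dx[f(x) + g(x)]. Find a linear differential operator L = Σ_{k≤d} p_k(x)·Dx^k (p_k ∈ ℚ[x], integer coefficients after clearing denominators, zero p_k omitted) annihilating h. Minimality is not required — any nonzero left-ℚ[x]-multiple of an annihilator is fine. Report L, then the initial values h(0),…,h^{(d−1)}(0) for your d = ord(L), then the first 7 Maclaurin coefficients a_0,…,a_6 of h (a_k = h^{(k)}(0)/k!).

L = 4 + 5·Dx^2 + Dx^4  (order 4).
h: a_k = 0, -5, 0, 17/6, 0, -13/24, 0, …
ICs: h(0) = 0, h′(0) = -5, h′′(0) = 0, h′′′(0) = 17.

f: a_k = 1, 0, -1/2, 0, 1/24, 0, -1/720, …
g: a_k = 1, 0, -2, 0, 2/3, 0, -4/45, …
Sum ⇒ L₀ = lclm(L_f,L_g) in ℚ(x)⟨Dx⟩.
Differentiate: ansatz ord ≤ ord L₀ ⇒ L.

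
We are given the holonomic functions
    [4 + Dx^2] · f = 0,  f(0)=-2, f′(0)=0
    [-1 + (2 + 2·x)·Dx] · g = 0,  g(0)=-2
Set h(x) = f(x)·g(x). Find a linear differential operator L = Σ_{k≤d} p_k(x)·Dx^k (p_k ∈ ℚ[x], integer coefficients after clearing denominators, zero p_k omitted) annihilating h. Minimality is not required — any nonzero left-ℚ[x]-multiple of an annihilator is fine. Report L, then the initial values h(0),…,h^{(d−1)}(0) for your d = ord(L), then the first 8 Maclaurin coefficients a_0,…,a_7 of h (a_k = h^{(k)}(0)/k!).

L = (19 + 32·x + 16·x^2) + (-4 - 4·x)·Dx + (4 + 8·x + 4·x^2)·Dx^2  (order 2).
h: a_k = 4, 2, -17/2, -15/4, 337/96, 181/192, -5281/11520, -3811/23040, …
ICs: h(0) = 4, h′(0) = 2.

f: a_k = -2, 0, 4, 0, -4/3, 0, 8/45, 0, …
g: a_k = -2, -1, 1/4, -1/8, 5/64, -7/128, 21/512, -33/1024, …
h₀=f·g: eliminate ⇒ L₀, order ≤ 2·1.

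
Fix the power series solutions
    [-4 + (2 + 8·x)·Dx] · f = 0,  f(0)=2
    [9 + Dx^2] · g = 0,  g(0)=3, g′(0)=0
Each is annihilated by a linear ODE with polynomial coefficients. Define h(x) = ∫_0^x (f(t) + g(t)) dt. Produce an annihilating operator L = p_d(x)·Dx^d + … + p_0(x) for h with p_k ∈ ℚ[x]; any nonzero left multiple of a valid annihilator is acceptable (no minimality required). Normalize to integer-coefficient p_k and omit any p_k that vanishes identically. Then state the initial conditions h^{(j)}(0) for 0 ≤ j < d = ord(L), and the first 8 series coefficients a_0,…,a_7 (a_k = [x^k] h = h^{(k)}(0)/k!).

L = (-378 - 1296·x - 2592·x^2)·Dx + (45 + 828·x + 3888·x^2 + 5184·x^3)·Dx^2 + (-42 - 144·x - 288·x^2)·Dx^3 + (5 + 92·x + 432·x^2 + 576·x^3)·Dx^4  (order 4).
h: a_k = 0, 5, 2, -35/6, 2, -79/40, 28/3, -13683/560, …
ICs: h(0) = 0, h′(0) = 5, h′′(0) = 4, h′′′(0) = -35.

f: a_k = 2, 4, -4, 8, -20, 56, -168, 528, …
g: a_k = 3, 0, -27/2, 0, 81/8, 0, -243/80, 0, …
h₀=f+g: left-lcm gives L₀, ord ≤ 3.
h=∫h₀ ⇒ L = L₀·Dx.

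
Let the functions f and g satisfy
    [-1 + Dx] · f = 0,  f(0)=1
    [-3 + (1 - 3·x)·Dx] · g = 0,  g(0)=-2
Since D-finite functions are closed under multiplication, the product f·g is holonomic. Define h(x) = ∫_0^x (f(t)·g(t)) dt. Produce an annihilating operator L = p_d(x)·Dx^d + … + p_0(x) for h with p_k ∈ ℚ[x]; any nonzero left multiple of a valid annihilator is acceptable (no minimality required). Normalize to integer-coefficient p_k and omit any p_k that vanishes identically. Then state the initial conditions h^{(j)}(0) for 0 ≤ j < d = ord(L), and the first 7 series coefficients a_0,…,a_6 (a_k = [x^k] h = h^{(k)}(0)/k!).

L = (4 - 3·x)·Dx + (-1 + 3·x)·Dx^2  (order 2).
h: a_k = 0, -2, -4, -25/3, -113/6, -2713/60, -5087/45, …
ICs: h(0) = 0, h′(0) = -2.

f: a_k = 1, 1, 1/2, 1/6, 1/24, 1/120, 1/720, …
g: a_k = -2, -6, -18, -54, -162, -486, -1458, …
Product ⇒ symmetric product L₀, ord ≤ 1.
h=∫₀ˣh₀: take L = L₀·Dx.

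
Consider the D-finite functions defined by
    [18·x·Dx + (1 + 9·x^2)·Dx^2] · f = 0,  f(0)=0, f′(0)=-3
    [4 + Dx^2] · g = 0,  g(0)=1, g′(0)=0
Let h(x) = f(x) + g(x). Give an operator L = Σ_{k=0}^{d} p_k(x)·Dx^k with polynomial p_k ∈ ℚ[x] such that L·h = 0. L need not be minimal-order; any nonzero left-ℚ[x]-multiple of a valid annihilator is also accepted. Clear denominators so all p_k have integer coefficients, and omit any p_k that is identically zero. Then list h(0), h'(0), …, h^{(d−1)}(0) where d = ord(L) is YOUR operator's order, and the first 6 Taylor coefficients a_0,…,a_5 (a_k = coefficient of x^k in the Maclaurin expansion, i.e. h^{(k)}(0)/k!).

L = (-3744·x + 37584·x^3 + 11664·x^5)·Dx + (-28 + 864·x^2 + 10692·x^4 + 5832·x^6)·Dx^2 + (-936·x + 9396·x^3 + 2916·x^5)·Dx^3 + (-7 + 216·x^2 + 2673·x^4 + 1458·x^6)·Dx^4  (order 4).
h: a_k = 1, -3, -2, 9, 2/3, -243/5, …
ICs: h(0) = 1, h′(0) = -3, h′′(0) = -4, h′′′(0) = 54.

f: a_k = 0, -3, 0, 9, 0, -243/5, …
g: a_k = 1, 0, -2, 0, 2/3, 0, …
f+g: L₀ = lclm(L_f,L_g), ord ≤ 2+2.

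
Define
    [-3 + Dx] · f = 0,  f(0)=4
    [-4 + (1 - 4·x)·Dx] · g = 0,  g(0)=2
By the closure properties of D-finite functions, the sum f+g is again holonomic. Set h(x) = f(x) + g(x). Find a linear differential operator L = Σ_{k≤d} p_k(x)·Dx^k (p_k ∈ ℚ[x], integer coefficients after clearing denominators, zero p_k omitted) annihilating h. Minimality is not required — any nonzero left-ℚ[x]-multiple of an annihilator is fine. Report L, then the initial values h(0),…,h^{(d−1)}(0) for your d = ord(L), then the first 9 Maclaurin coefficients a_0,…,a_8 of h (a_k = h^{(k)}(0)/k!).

L = (60 + 144·x) + (-23 - 72·x + 144·x^2)·Dx + (1 + 8·x - 48·x^2)·Dx^2  (order 2).
h: a_k = 6, 20, 50, 146, 1051/2, 20561/10, 163921/20, 4587763/140, 146801369/1120, …
ICs: h(0) = 6, h′(0) = 20.

f: a_k = 4, 12, 18, 18, 27/2, 81/10, 81/20, 243/140, 729/1120, …
g: a_k = 2, 8, 32, 128, 512, 2048, 8192, 32768, 131072, …
h₀=f+g: left-lcm gives L₀, ord ≤ 2.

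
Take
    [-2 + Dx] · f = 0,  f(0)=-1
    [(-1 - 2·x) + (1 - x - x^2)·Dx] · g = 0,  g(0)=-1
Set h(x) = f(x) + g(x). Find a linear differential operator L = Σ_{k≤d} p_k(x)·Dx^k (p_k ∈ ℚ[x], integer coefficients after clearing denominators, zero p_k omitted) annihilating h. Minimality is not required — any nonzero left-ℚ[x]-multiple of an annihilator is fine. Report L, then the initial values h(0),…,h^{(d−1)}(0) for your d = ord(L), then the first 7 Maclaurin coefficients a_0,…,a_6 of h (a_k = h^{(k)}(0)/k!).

L = (4 + 8·x + 24·x^2 + 8·x^3) + (-14·x - 10·x^2 + 8·x^3 + 4·x^4)·Dx + (-1 + 5·x - x^2 - 6·x^3 - 2·x^4)·Dx^2  (order 2).
h: a_k = -2, -3, -4, -13/3, -17/3, -124/15, -589/45, …
ICs: h(0) = -2, h′(0) = -3.

f: a_k = -1, -2, -2, -4/3, -2/3, -4/15, -4/45, …
g: a_k = -1, -1, -2, -3, -5, -8, -13, …
Sum ⇒ L₀ = lclm(L_f,L_g) in ℚ(x)⟨Dx⟩.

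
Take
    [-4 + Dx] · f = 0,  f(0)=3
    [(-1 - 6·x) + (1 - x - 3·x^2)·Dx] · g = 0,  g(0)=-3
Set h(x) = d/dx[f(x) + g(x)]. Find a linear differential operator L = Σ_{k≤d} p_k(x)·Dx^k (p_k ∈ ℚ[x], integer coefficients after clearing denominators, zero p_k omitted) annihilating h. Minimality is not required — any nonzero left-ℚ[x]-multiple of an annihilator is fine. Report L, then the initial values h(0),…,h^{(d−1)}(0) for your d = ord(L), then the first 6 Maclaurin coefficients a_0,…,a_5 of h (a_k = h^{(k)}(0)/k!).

f: a_k = 3, 12, 24, 32, 32, 128/5, …
g: a_k = -3, -3, -12, -21, -57, -120, …
f+g: L₀ = lclm(L_f,L_g), ord ≤ 1+1.
h=h₀': d/dx-closure on L₀ ⇒ L.
L = (20 + 496·x + 552·x^2 + 2160·x^3 + 1296·x^4) + (-13 - 112·x - 298·x^2 - 516·x^3 + 360·x^4 + 432·x^5)·Dx + (2 - 3·x + 40·x^2 - 6·x^3 - 171·x^4 - 108·x^5)·Dx^2  (order 2).
h: a_k = 9, 24, 33, -100, -472, -8218/5, …
ICs: h(0) = 9, h′(0) = 24.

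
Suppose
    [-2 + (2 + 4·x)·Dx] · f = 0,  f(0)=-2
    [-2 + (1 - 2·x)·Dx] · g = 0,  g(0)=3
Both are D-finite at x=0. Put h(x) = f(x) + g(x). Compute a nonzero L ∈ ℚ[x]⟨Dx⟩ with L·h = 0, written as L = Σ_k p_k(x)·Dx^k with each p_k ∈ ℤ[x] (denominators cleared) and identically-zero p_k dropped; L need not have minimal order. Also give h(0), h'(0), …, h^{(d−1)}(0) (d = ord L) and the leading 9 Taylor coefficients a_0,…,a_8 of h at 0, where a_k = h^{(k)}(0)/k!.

f: a_k = -2, -2, 1, -1, 5/4, -7/4, 21/8, -33/8, 429/64, …
g: a_k = 3, 6, 12, 24, 48, 96, 192, 384, 768, …
h₀=f+g: left-lcm gives L₀, ord ≤ 2.
L = (10 + 12·x) + (-9 - 28·x - 36·x^2)·Dx + (1 + 6·x - 4·x^2 - 24·x^3)·Dx^2  (order 2).
h: a_k = 1, 4, 13, 23, 197/4, 377/4, 1557/8, 3039/8, 49581/64, …
ICs: h(0) = 1, h′(0) = 4.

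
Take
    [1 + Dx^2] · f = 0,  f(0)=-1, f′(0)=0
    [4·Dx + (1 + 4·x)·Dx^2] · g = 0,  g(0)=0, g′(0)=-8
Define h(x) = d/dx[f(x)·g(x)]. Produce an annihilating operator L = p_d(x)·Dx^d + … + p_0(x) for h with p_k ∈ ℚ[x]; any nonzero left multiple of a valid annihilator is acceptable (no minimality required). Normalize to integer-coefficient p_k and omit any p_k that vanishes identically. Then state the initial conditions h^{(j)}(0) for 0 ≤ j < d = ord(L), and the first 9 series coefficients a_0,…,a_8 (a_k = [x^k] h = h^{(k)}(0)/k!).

L = (-12355 - 1064·x - 6288·x^2 - 16128·x^3 - 13568·x^4 + 6144·x^5 + 4096·x^6) + (-3384 - 15968·x - 14080·x^2 - 15360·x^3 + 10240·x^4 + 8192·x^5)·Dx + (-12502 - 2384·x - 10016·x^2 - 19968·x^3 - 14848·x^4 + 12288·x^5 + 8192·x^6)·Dx^2 + (-3384 - 15968·x - 14080·x^2 - 15360·x^3 + 10240·x^4 + 8192·x^5)·Dx^3 + (-147 - 1320·x - 3728·x^2 - 3840·x^3 - 1280·x^4 + 6144·x^5 + 4096·x^6)·Dx^4  (order 4).
h: a_k = 8, -32, 116, -480, 1943, -7812, 940403/30, -5654392/45, 169134311/336, …
ICs: h(0) = 8, h′(0) = -32, h′′(0) = 232, h′′′(0) = -2880.

f: a_k = -1, 0, 1/2, 0, -1/24, 0, 1/720, 0, -1/40320, …
g: a_k = 0, -8, 16, -128/3, 128, -2048/5, 4096/3, -32768/7, 16384, …
Sym-product of L_f,L_g gives L₀ (≤ ord 4).
Differentiate: ansatz ord ≤ ord L₀ ⇒ L.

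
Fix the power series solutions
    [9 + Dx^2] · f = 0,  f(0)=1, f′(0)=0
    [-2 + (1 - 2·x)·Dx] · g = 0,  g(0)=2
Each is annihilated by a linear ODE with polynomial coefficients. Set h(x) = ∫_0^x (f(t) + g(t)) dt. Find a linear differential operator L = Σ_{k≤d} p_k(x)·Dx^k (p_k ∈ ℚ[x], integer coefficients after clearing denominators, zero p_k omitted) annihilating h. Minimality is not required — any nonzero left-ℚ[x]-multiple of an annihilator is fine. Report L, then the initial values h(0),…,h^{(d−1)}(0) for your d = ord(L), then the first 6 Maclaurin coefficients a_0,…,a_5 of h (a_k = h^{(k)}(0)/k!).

L = (-594 + 648·x - 648·x^2)·Dx + (153 - 630·x + 972·x^2 - 648·x^3)·Dx^2 + (-66 + 72·x - 72·x^2)·Dx^3 + (17 - 70·x + 108·x^2 - 72·x^3)·Dx^4  (order 4).
h: a_k = 0, 3, 2, 7/6, 4, 283/40, …
ICs: h(0) = 0, h′(0) = 3, h′′(0) = 4, h′′′(0) = 7.

f: a_k = 1, 0, -9/2, 0, 27/8, 0, …
g: a_k = 2, 4, 8, 16, 32, 64, …
Weyl lclm of L_f,L_g ⇒ L₀ (ord ≤ 3).
∫: right-multiply L₀ by Dx.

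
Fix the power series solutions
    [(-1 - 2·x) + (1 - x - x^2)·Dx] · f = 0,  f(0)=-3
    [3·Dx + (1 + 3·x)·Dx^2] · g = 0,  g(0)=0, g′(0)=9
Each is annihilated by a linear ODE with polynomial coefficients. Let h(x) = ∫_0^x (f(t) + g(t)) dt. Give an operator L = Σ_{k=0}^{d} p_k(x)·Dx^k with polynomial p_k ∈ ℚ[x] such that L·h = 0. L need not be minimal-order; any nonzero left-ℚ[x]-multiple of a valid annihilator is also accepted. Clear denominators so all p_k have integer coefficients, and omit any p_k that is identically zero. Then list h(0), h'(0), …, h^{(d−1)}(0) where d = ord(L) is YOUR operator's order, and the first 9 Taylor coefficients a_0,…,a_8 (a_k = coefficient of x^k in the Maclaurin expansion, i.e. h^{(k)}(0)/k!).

f: a_k = -3, -3, -6, -9, -15, -24, -39, -63, -102, …
g: a_k = 0, 9, -27/2, 27, -243/4, 729/5, -729/2, 6561/7, -19683/8, …
h₀=f+g: left-lcm gives L₀, ord ≤ 3.
h=∫h₀ ⇒ L = L₀·Dx.
L = (126 + 342·x + 468·x^2 + 180·x^3 + 108·x^4)·Dx^2 + (156·x + 576·x^2 + 672·x^3 + 378·x^4 + 180·x^5)·Dx^3 + (-7 - 35·x - 29·x^2 + 63·x^3 + 99·x^4 + 93·x^5 + 36·x^6)·Dx^4  (order 4).
h: a_k = 0, -3, 3, -13/2, 9/2, -303/20, 203/10, -807/14, 765/7, …
ICs: h(0) = 0, h′(0) = -3, h′′(0) = 6, h′′′(0) = -39.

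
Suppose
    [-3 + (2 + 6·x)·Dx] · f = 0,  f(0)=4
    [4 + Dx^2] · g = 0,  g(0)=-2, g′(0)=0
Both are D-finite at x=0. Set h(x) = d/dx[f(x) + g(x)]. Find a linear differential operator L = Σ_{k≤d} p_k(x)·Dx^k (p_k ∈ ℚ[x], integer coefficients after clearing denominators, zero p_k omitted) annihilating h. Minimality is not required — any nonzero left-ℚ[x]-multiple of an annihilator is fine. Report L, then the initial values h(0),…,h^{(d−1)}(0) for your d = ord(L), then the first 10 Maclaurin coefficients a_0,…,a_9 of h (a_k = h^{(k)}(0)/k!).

f: a_k = 4, 6, -9/2, 27/4, -405/32, 1701/64, -15309/256, 72171/512, -2814669/8192, 14073345/16384, …
g: a_k = -2, 0, 4, 0, -4/3, 0, 8/45, 0, -4/315, 0, …
h₀=f+g: left-lcm gives L₀, ord ≤ 3.
Derive L from L₀ (diff closure).
L = (-1812 - 1152·x - 1728·x^2) + (-344 - 1800·x - 3456·x^2 - 3456·x^3)·Dx + (-453 - 288·x - 432·x^2)·Dx^2 + (-86 - 450·x - 864·x^2 - 864·x^3)·Dx^3  (order 3).
h: a_k = 6, -1, 81/4, -1343/24, 8505/64, -686857/1920, 505197/512, -886653503/322560, 126660105/16384, -2034794062537/92897280, …
ICs: h(0) = 6, h′(0) = -1, h′′(0) = 81/2.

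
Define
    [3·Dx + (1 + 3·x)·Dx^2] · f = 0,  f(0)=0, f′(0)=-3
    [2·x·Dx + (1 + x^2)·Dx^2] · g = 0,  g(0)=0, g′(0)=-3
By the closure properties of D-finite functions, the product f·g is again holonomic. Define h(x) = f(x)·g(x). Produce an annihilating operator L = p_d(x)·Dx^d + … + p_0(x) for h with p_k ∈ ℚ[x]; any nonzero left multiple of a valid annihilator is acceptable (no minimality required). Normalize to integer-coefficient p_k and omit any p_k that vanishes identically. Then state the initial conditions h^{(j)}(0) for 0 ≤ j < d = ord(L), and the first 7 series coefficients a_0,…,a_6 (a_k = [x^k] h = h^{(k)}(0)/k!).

f: a_k = 0, -3, 9/2, -9, 81/4, -243/5, 243/2, …
g: a_k = 0, -3, 0, 1, 0, -3/5, 0, …
Product ⇒ symmetric product L₀, ord ≤ 4.
L = (264 + 1260·x + 1008·x^2 + 3420·x^3 + 3240·x^4 + 4212·x^5 + 324·x^7)·Dx + (178 + 660·x + 3828·x^2 + 7308·x^3 + 12960·x^4 + 10044·x^5 + 11340·x^6 + 324·x^7 + 1134·x^8)·Dx^2 + (132 + 608·x + 1728·x^2 + 4568·x^3 + 6456·x^4 + 8856·x^5 + 5184·x^6 + 5544·x^7 + 324·x^8 + 648·x^9)·Dx^3 + (13 + 102·x + 341·x^2 + 744·x^3 + 1138·x^4 + 1236·x^5 + 1386·x^6 + 648·x^7 + 657·x^8 + 54·x^9 + 81·x^10)·Dx^4  (order 4).
h: a_k = 0, 0, 9, -27/2, 24, -225/4, 693/5, …
ICs: h(0) = 0, h′(0) = 0, h′′(0) = 18, h′′′(0) = -81.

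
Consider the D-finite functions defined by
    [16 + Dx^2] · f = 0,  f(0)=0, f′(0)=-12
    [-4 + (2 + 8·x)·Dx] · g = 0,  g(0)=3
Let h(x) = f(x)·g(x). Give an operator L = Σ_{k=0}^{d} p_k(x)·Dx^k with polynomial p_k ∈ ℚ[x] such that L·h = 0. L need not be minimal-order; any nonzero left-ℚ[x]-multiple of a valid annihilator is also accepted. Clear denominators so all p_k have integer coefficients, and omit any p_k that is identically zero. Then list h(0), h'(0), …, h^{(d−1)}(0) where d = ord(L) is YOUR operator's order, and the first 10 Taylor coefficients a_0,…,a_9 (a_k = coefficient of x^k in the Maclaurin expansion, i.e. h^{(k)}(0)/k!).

L = (28 + 128·x + 256·x^2) + (-4 - 16·x)·Dx + (1 + 8·x + 16·x^2)·Dx^2  (order 2).
h: a_k = 0, -36, -72, 168, 48, 456/5, -3888/5, 15728/7, -247264/35, 1482200/63, …
ICs: h(0) = 0, h′(0) = -36.

f: a_k = 0, -12, 0, 32, 0, -128/5, 0, 1024/105, 0, -2048/945, …
g: a_k = 3, 6, -6, 12, -30, 84, -252, 792, -2574, 8580, …
h₀=f·g: eliminate ⇒ L₀, order ≤ 2·1.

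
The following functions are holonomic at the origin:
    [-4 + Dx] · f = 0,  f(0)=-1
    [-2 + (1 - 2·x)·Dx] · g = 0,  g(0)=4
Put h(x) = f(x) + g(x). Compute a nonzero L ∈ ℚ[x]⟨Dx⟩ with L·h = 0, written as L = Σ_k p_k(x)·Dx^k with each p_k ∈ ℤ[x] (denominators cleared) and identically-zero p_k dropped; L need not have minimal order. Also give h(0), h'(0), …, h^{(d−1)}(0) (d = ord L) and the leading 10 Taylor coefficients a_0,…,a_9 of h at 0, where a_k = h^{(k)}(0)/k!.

f: a_k = -1, -4, -8, -32/3, -32/3, -128/15, -256/45, -1024/315, -512/315, -2048/2835, …
g: a_k = 4, 8, 16, 32, 64, 128, 256, 512, 1024, 2048, …
L₀ := lclm(L_f,L_g); ord L₀ ≤ 1+1.
L = 32·x + (4 - 32·x + 32·x^2)·Dx + (-1 + 6·x - 8·x^2)·Dx^2  (order 2).
h: a_k = 3, 4, 8, 64/3, 160/3, 1792/15, 11264/45, 160256/315, 322048/315, 5804032/2835, …
ICs: h(0) = 3, h′(0) = 4.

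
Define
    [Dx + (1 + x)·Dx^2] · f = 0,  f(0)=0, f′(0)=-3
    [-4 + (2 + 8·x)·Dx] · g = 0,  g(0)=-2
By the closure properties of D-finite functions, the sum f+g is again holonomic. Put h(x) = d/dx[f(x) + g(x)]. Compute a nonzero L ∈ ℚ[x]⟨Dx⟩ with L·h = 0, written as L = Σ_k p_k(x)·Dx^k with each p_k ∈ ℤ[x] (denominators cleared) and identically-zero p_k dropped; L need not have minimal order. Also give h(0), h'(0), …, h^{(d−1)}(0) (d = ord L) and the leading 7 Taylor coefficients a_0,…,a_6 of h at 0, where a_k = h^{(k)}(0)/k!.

L = (-8 + 4·x) + (-10 - 8·x + 20·x^2)·Dx + (-1 - 3·x + 6·x^2 + 8·x^3)·Dx^2  (order 2).
h: a_k = -7, 11, -27, 83, -283, 1011, -3699, …
ICs: h(0) = -7, h′(0) = 11.

f: a_k = 0, -3, 3/2, -1, 3/4, -3/5, 1/2, …
g: a_k = -2, -4, 4, -8, 20, -56, 168, …
h₀=f+g: left-lcm gives L₀, ord ≤ 3.
h₀' ⇒ L via d/dx closure of L₀.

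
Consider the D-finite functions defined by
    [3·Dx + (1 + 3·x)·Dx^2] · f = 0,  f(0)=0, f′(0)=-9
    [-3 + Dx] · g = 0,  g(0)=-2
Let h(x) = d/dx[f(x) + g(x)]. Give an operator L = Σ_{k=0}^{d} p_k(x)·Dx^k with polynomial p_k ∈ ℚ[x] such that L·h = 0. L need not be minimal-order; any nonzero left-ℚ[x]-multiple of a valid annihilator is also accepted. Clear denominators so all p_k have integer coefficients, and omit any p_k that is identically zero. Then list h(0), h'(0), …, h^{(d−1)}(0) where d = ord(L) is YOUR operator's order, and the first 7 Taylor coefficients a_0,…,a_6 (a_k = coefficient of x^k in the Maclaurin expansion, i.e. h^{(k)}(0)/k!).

L = (-27 - 27·x) + (3 - 18·x - 27·x^2)·Dx + (2 + 9·x + 9·x^2)·Dx^2  (order 2).
h: a_k = -15, 9, -108, 216, -2997/4, 43497/20, -262683/40, …
ICs: h(0) = -15, h′(0) = 9.

f: a_k = 0, -9, 27/2, -27, 243/4, -729/5, 729/2, …
g: a_k = -2, -6, -9, -9, -27/4, -81/20, -81/40, …
Sum ⇒ L₀ = lclm(L_f,L_g) in ℚ(x)⟨Dx⟩.
Derive L from L₀ (diff closure).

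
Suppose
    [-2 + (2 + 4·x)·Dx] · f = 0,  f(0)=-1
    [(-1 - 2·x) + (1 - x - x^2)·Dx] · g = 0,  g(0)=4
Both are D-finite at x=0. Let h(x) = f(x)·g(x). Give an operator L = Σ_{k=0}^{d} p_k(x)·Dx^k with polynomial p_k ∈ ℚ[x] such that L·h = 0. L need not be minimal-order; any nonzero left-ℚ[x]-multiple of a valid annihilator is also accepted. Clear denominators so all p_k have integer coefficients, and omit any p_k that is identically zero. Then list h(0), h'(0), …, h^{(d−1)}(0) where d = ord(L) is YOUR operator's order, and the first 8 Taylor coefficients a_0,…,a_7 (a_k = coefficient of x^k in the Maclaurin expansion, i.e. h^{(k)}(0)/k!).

f: a_k = -1, -1, 1/2, -1/2, 5/8, -7/8, 21/16, -33/16, …
g: a_k = 4, 4, 8, 12, 20, 32, 52, 84, …
f·g: L₀ = L_f ⊗_s L_g, ord ≤ 1·1.
L = (2 + 3·x + 3·x^2) + (-1 - x + 3·x^2 + 2·x^3)·Dx  (order 1).
h: a_k = -4, -8, -10, -20, -55/2, -51, -293/4, -265/2, …
ICs: h(0) = -4.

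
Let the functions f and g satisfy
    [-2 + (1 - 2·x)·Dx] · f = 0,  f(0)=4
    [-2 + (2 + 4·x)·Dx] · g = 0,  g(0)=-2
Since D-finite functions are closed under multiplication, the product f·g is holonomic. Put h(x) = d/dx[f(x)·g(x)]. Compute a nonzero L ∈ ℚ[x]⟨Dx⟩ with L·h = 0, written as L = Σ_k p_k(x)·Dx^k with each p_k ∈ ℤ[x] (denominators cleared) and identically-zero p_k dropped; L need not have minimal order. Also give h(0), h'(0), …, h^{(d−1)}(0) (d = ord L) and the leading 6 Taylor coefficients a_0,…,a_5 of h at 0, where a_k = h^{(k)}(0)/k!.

L = (11 + 36·x + 12·x^2) + (-3 - 2·x + 12·x^2 + 8·x^3)·Dx  (order 1).
h: a_k = -24, -88, -276, -716, -1825, -4317, …
ICs: h(0) = -24.

f: a_k = 4, 8, 16, 32, 64, 128, …
g: a_k = -2, -2, 1, -1, 5/4, -7/4, …
f·g: L₀ = L_f ⊗_s L_g, ord ≤ 1·1.
Derive L from L₀ (diff closure).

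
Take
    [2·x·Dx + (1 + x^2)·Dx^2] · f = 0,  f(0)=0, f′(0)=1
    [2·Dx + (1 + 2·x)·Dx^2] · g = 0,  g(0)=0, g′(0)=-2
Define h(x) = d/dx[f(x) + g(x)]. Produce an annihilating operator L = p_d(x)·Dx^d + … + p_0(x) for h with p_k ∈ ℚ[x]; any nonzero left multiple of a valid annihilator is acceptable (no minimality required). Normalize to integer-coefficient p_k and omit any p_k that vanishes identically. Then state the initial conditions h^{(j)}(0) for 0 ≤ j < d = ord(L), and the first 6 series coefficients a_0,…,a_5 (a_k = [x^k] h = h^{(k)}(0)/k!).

f: a_k = 0, 1, 0, -1/3, 0, 1/5, …
g: a_k = 0, -2, 2, -8/3, 4, -32/5, …
Weyl lclm of L_f,L_g ⇒ L₀ (ord ≤ 4).
h=h₀': d/dx-closure on L₀ ⇒ L.
L = (-2 - 12·x + 6·x^2 + 4·x^3) + (-5 - 4·x - 9·x^2 + 12·x^3 + 8·x^4)·Dx + (-1 - x + 2·x^2 + x^3 + 3·x^4 + 2·x^5)·Dx^2  (order 2).
h: a_k = -1, 4, -9, 16, -31, 64, …
ICs: h(0) = -1, h′(0) = 4.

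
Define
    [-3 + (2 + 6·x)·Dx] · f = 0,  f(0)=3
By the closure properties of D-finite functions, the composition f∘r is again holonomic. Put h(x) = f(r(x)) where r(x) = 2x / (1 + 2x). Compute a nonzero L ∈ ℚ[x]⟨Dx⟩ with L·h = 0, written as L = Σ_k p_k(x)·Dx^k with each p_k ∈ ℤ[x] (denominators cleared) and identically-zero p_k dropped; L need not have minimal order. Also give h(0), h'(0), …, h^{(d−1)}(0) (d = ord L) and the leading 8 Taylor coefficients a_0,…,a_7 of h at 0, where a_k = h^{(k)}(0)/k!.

L = -3 + (1 + 10·x + 16·x^2)·Dx  (order 1).
h: a_k = 3, 9, -63/2, 261/2, -5031/8, 27207/8, -318915/16, 1975005/16, …
ICs: h(0) = 3.

f: a_k = 3, 9/2, -27/8, 81/16, -1215/128, 5103/256, -45927/1024, 216513/2048, …
f∘r: x↦r, Dx↦Dx/r' in L_f ⇒ L₀.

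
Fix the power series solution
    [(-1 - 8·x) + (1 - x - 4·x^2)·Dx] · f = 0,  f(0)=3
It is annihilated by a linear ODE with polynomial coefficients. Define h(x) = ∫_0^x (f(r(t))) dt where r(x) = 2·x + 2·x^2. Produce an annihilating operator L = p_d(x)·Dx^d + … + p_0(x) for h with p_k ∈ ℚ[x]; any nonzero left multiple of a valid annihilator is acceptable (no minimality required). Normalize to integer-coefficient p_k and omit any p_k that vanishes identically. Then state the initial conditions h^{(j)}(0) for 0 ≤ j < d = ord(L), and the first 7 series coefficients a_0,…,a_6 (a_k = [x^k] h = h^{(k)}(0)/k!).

f: a_k = 3, 3, 15, 27, 87, 195, 543, …
Substitute x→r, Dx→(1/r')Dx; clear ⇒ L₀.
h=∫h₀ ⇒ L = L₀·Dx.
L = (2 + 36·x + 96·x^2 + 64·x^3)·Dx + (-1 + 2·x + 18·x^2 + 32·x^3 + 16·x^4)·Dx^2  (order 2).
h: a_k = 0, 3, 3, 22, 84, 420, 2076, …
ICs: h(0) = 0, h′(0) = 3.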